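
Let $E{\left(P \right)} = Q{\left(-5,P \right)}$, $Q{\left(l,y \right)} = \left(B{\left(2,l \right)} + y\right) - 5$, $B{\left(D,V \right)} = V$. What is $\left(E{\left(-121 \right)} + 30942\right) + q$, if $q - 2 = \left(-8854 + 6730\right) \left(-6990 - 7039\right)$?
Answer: $29828409$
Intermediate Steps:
$q = 29797598$ ($q = 2 + \left(-8854 + 6730\right) \left(-6990 - 7039\right) = 2 - -29797596 = 2 + 29797596 = 29797598$)
$Q{\left(l,y \right)} = -5 + l + y$ ($Q{\left(l,y \right)} = \left(l + y\right) - 5 = -5 + l + y$)
$E{\left(P \right)} = -10 + P$ ($E{\left(P \right)} = -5 - 5 + P = -10 + P$)
$\left(E{\left(-121 \right)} + 30942\right) + q = \left(\left(-10 - 121\right) + 30942\right) + 29797598 = \left(-131 + 30942\right) + 29797598 = 30811 + 29797598 = 29828409$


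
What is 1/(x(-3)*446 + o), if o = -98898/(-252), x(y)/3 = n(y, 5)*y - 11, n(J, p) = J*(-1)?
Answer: -42/1107437 ≈ -3.7925e-5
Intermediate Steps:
n(J, p) = -J
x(y) = -33 - 3*y² (x(y) = 3*((-y)*y - 11) = 3*(-y² - 11) = 3*(-11 - y²) = -33 - 3*y²)
o = 16483/42 (o = -98898*(-1/252) = 16483/42 ≈ 392.45)
1/(x(-3)*446 + o) = 1/((-33 - 3*(-3)²)*446 + 16483/42) = 1/((-33 - 3*9)*446 + 16483/42) = 1/((-33 - 27)*446 + 16483/42) = 1/(-60*446 + 16483/42) = 1/(-26760 + 16483/42) = 1/(-1107437/42) = -42/1107437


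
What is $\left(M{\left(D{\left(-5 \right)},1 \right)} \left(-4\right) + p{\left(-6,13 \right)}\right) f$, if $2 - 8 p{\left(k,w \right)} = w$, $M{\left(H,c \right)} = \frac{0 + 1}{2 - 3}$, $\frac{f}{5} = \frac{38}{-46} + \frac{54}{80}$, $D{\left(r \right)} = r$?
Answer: $- \frac{2919}{1472} \approx -1.983$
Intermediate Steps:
$f = - \frac{139}{184}$ ($f = 5 \left(\frac{38}{-46} + \frac{54}{80}\right) = 5 \left(38 \left(- \frac{1}{46}\right) + 54 \cdot \frac{1}{80}\right) = 5 \left(- \frac{19}{23} + \frac{27}{40}\right) = 5 \left(- \frac{139}{920}\right) = - \frac{139}{184} \approx -0.75543$)
$M{\left(H,c \right)} = -1$ ($M{\left(H,c \right)} = 1 \frac{1}{-1} = 1 \left(-1\right) = -1$)
$p{\left(k,w \right)} = \frac{1}{4} - \frac{w}{8}$
$\left(M{\left(D{\left(-5 \right)},1 \right)} \left(-4\right) + p{\left(-6,13 \right)}\right) f = \left(\left(-1\right) \left(-4\right) + \left(\frac{1}{4} - \frac{13}{8}\right)\right) \left(- \frac{139}{184}\right) = \left(4 + \left(\frac{1}{4} - \frac{13}{8}\right)\right) \left(- \frac{139}{184}\right) = \left(4 - \frac{11}{8}\right) \left(- \frac{139}{184}\right) = \frac{21}{8} \left(- \frac{139}{184}\right) = - \frac{2919}{1472}$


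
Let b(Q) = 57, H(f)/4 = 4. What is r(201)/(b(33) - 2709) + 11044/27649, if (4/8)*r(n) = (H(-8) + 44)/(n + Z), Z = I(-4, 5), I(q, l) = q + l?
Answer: 246374879/617153329 ≈ 0.39921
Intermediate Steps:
H(f) = 16 (H(f) = 4*4 = 16)
I(q, l) = l + q
Z = 1 (Z = 5 - 4 = 1)
r(n) = 120/(1 + n) (r(n) = 2*((16 + 44)/(n + 1)) = 2*(60/(1 + n)) = 120/(1 + n))
r(201)/(b(33) - 2709) + 11044/27649 = (120/(1 + 201))/(57 - 2709) + 11044/27649 = (120/202)/(-2652) + 11044*(1/27649) = (120*(1/202))*(-1/2652) + 11044/27649 = (60/101)*(-1/2652) + 11044/27649 = -5/22321 + 11044/27649 = 246374879/617153329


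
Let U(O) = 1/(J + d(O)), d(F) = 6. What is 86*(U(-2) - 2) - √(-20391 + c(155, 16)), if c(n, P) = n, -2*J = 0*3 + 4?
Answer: -301/2 - 2*I*√5059 ≈ -150.5 - 142.25*I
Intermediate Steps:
J = -2 (J = -(0*3 + 4)/2 = -(0 + 4)/2 = -½*4 = -2)
U(O) = ¼ (U(O) = 1/(-2 + 6) = 1/4 = ¼)
86*(U(-2) - 2) - √(-20391 + c(155, 16)) = 86*(¼ - 2) - √(-20391 + 155) = 86*(-7/4) - √(-20236) = -301/2 - 2*I*√5059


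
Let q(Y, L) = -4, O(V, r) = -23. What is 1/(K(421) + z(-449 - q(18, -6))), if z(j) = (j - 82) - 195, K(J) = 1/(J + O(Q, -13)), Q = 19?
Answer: -398/287355 ≈ -0.0013850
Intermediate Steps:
K(J) = 1/(-23 + J) (K(J) = 1/(J - 23) = 1/(-23 + J))
z(j) = -277 + j (z(j) = (-82 + j) - 195 = -277 + j)
1/(K(421) + z(-449 - q(18, -6))) = 1/(1/(-23 + 421) + (-277 + (-449 - 1*(-4)))) = 1/(1/398 + (-277 + (-449 + 4))) = 1/(1/398 + (-277 - 445)) = 1/(1/398 - 722) = 1/(-287355/398) = -398/287355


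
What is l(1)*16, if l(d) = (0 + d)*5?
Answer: 80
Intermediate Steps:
l(d) = 5*d (l(d) = d*5 = 5*d)
l(1)*16 = (5*1)*16 = 5*16 = 80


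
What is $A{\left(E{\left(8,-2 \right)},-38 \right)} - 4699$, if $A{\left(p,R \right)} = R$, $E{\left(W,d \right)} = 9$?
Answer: $-4737$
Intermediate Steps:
$A{\left(E{\left(8,-2 \right)},-38 \right)} - 4699 = -38 - 4699 = -4737$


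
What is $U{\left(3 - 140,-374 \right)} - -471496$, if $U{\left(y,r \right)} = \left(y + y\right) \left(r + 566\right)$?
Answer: $418888$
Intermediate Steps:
$U{\left(y,r \right)} = 2 y \left(566 + r\right)$
$U{\left(3 - 140,-374 \right)} - -471496 = 2 \left(3 - 140\right) \left(566 - 374\right) - -471496 = 2 \left(3 - 140\right) 192 + 471496 = 2 \left(-137\right) 192 + 471496 = -52608 + 471496 = 418888$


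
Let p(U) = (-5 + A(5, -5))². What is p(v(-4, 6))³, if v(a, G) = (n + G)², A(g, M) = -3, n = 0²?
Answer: 262144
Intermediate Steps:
n = 0
v(a, G) = G² (v(a, G) = (0 + G)² = G²)
p(U) = 64 (p(U) = (-5 - 3)² = (-8)² = 64)
p(v(-4, 6))³ = 64³ = 262144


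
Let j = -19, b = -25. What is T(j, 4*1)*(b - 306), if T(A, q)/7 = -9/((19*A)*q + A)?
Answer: -2979/209 ≈ -14.254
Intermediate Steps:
T(A, q) = -63/(A + 19*A*q) (T(A, q) = 7*(-9/((19*A)*q + A)) = 7*(-9/(19*A*q + A)) = 7*(-9/(A + 19*A*q)) = -63/(A + 19*A*q))
T(j, 4*1)*(b - 306) = (-63/(-19*(1 + 19*(4*1))))*(-25 - 306) = -63*(-1/19)/(1 + 19*4)*(-331) = -63*(-1/19)/(1 + 76)*(-331) = -63*(-1/19)/77*(-331) = -63*(-1/19)*1/77*(-331) = (9/209)*(-331) = -2979/209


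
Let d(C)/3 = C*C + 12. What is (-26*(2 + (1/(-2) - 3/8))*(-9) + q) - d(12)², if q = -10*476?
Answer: -894083/4 ≈ -2.2352e+5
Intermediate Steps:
d(C) = 36 + 3*C² (d(C) = 3*(C*C + 12) = 3*(C² + 12) = 3*(12 + C²) = 36 + 3*C²)
q = -4760
(-26*(2 + (1/(-2) - 3/8))*(-9) + q) - d(12)² = (-26*(2 + (1/(-2) - 3/8))*(-9) - 4760) - (36 + 3*12²)² = (-26*(2 + (1*(-½) - 3*⅛))*(-9) - 4760) - (36 + 3*144)² = (-26*(2 + (-½ - 3/8))*(-9) - 4760) - (36 + 432)² = (-26*(2 - 7/8)*(-9) - 4760) - 1*468² = (-26*9/8*(-9) - 4760) - 1*219024 = (-117/4*(-9) - 4760) - 219024 = (1053/4 - 4760) - 219024 = -17987/4 - 219024 = -894083/4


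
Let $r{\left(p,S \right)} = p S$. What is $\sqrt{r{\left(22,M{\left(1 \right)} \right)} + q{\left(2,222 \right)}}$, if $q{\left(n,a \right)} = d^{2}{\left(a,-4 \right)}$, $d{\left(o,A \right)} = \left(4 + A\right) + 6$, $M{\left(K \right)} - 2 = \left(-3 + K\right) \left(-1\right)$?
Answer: $2 \sqrt{31} \approx 11.136$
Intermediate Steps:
$M{\left(K \right)} = 5 - K$ ($M{\left(K \right)} = 2 + \left(-3 + K\right) \left(-1\right) = 2 - \left(-3 + K\right) = 5 - K$)
$d{\left(o,A \right)} = 10 + A$
$r{\left(p,S \right)} = S p$
$q{\left(n,a \right)} = 36$ ($q{\left(n,a \right)} = \left(10 - 4\right)^{2} = 6^{2} = 36$)
$\sqrt{r{\left(22,M{\left(1 \right)} \right)} + q{\left(2,222 \right)}} = \sqrt{\left(5 - 1\right) 22 + 36} = \sqrt{4 \cdot 22 + 36} = \sqrt{88 + 36} = \sqrt{124} = 2 \sqrt{31}$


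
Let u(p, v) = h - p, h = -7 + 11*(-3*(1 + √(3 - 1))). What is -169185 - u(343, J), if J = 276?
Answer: -168802 + 33*√2 ≈ -1.6876e+5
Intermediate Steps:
h = -40 - 33*√2 (h = -7 + 11*(-3*(1 + √2)) = -7 + 11*(-3 - 3*√2) = -7 + (-33 - 33*√2) = -40 - 33*√2 ≈ -86.669)
u(p, v) = -40 - p - 33*√2 (u(p, v) = (-40 - 33*√2) - p = -40 - p - 33*√2)
-169185 - u(343, J) = -169185 - (-40 - 1*343 - 33*√2) = -169185 - (-40 - 343 - 33*√2) = -169185 - (-383 - 33*√2) = -169185 + (383 + 33*√2) = -168802 + 33*√2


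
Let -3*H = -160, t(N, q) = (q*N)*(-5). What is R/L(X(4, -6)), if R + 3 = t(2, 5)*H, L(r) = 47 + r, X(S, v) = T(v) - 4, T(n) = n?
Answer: -8009/111 ≈ -72.153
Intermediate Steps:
t(N, q) = -5*N*q (t(N, q) = (N*q)*(-5) = -5*N*q)
H = 160/3 (H = -⅓*(-160) = 160/3 ≈ 53.333)
X(S, v) = -4 + v (X(S, v) = v - 4 = -4 + v)
R = -8009/3 (R = -3 - 5*2*5*(160/3) = -3 - 50*160/3 = -3 - 8000/3 = -8009/3 ≈ -2669.7)
R/L(X(4, -6)) = -8009/(3*(47 + (-4 - 6))) = -8009/(3*(47 - 10)) = -8009/3/37 = -8009/3*1/37 = -8009/111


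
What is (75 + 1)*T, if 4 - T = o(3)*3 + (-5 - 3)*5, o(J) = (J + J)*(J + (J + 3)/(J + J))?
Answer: -2128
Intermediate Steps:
o(J) = 2*J*(J + (3 + J)/(2*J)) (o(J) = (2*J)*(J + (3 + J)/((2*J))) = (2*J)*(J + (3 + J)*(1/(2*J))) = (2*J)*(J + (3 + J)/(2*J)) = 2*J*(J + (3 + J)/(2*J)))
T = -28 (T = 4 - ((3 + 3 + 2*3**2)*3 + (-5 - 3)*5) = 4 - ((3 + 3 + 2*9)*3 - 8*5) = 4 - ((3 + 3 + 18)*3 - 40) = 4 - (24*3 - 40) = 4 - (72 - 40) = 4 - 1*32 = 4 - 32 = -28)
(75 + 1)*T = (75 + 1)*(-28) = 76*(-28) = -2128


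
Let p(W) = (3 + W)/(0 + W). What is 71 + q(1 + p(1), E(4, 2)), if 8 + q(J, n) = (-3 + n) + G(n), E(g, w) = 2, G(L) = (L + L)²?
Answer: 78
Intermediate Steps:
G(L) = 4*L² (G(L) = (2*L)² = 4*L²)
p(W) = (3 + W)/W
q(J, n) = -11 + n + 4*n² (q(J, n) = -8 + ((-3 + n) + 4*n²) = -8 + (-3 + n + 4*n²) = -11 + n + 4*n²)
71 + q(1 + p(1), E(4, 2)) = 71 + (-11 + 2 + 4*2²) = 71 + (-11 + 2 + 4*4) = 71 + (-11 + 2 + 16) = 71 + 7 = 78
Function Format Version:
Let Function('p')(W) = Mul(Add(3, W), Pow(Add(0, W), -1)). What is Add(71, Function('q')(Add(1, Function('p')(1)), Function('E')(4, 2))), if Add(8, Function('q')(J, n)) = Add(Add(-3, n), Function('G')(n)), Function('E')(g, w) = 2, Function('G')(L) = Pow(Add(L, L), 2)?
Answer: 78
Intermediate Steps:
Function('G')(L) = Mul(4, Pow(L, 2)) (Function('G')(L) = Pow(Mul(2, L), 2) = Mul(4, Pow(L, 2)))
Function('p')(W) = Mul(Pow(W, -1), Add(3, W)) (Function('p')(W) = Mul(Add(3, W), Pow(W, -1)) = Mul(Pow(W, -1), Add(3, W)))
Function('q')(J, n) = Add(-11, n, Mul(4, Pow(n, 2))) (Function('q')(J, n) = Add(-8, Add(Add(-3, n), Mul(4, Pow(n, 2)))) = Add(-8, Add(-3, n, Mul(4, Pow(n, 2)))) = Add(-11, n, Mul(4, Pow(n, 2))))
Add(71, Function('q')(Add(1, Function('p')(1)), Function('E')(4, 2))) = Add(71, Add(-11, 2, Mul(4, Pow(2, 2)))) = Add(71, Add(-11, 2, Mul(4, 4))) = Add(71, Add(-11, 2, 16)) = Add(71, 7) = 78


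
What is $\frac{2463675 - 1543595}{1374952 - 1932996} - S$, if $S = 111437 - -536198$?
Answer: $- \frac{90352436505}{139511} \approx -6.4764 \cdot 10^{5}$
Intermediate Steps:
$S = 647635$ ($S = 111437 + 536198 = 647635$)
$\frac{2463675 - 1543595}{1374952 - 1932996} - S = \frac{2463675 - 1543595}{1374952 - 1932996} - 647635 = \frac{920080}{-558044} - 647635 = 920080 \left(- \frac{1}{558044}\right) - 647635 = - \frac{230020}{139511} - 647635 = - \frac{90352436505}{139511}$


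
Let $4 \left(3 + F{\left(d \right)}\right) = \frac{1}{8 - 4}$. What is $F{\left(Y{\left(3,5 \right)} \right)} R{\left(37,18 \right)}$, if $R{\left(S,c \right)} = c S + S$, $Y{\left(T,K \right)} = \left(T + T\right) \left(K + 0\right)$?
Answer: $- \frac{33041}{16} \approx -2065.1$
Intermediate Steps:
$Y{\left(T,K \right)} = 2 K T$ ($Y{\left(T,K \right)} = 2 T K = 2 K T$)
$R{\left(S,c \right)} = S + S c$ ($R{\left(S,c \right)} = S c + S = S + S c$)
$F{\left(d \right)} = - \frac{47}{16}$ ($F{\left(d \right)} = -3 + \frac{1}{4 \left(8 - 4\right)} = -3 + \frac{1}{4 \cdot 4} = -3 + \frac{1}{4} \cdot \frac{1}{4} = -3 + \frac{1}{16} = - \frac{47}{16}$)
$F{\left(Y{\left(3,5 \right)} \right)} R{\left(37,18 \right)} = - \frac{47 \cdot 37 \left(1 + 18\right)}{16} = - \frac{47 \cdot 37 \cdot 19}{16} = \left(- \frac{47}{16}\right) 703 = - \frac{33041}{16}$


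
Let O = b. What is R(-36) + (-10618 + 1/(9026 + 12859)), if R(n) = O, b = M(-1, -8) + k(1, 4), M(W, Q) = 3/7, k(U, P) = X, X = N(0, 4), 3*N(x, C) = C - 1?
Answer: -1626405653/153195 ≈ -10617.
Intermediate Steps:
N(x, C) = -⅓ + C/3 (N(x, C) = (C - 1)/3 = (-1 + C)/3 = -⅓ + C/3)
X = 1 (X = -⅓ + (⅓)*4 = -⅓ + 4/3 = 1)
k(U, P) = 1
M(W, Q) = 3/7 (M(W, Q) = 3*(⅐) = 3/7)
b = 10/7 (b = 3/7 + 1 = 10/7 ≈ 1.4286)
O = 10/7 ≈ 1.4286
R(n) = 10/7
R(-36) + (-10618 + 1/(9026 + 12859)) = 10/7 + (-10618 + 1/(9026 + 12859)) = 10/7 + (-10618 + 1/21885) = 10/7 - 232374929/21885 = -1626405653/153195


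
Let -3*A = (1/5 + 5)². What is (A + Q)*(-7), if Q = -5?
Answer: 7357/75 ≈ 98.093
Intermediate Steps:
A = -676/75 (A = -(1/5 + 5)²/3 = -(1*(⅕) + 5)²/3 = -(⅕ + 5)²/3 = -(26/5)²/3 = -⅓*676/25 = -676/75 ≈ -9.0133)
(A + Q)*(-7) = (-676/75 - 5)*(-7) = -1051/75*(-7) = 7357/75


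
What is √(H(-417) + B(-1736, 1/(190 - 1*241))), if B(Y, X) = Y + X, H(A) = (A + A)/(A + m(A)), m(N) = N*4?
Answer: I*√112858665/255 ≈ 41.661*I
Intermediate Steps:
m(N) = 4*N
H(A) = ⅖ (H(A) = (A + A)/(A + 4*A) = (2*A)/((5*A)) = (2*A)*(1/(5*A)) = ⅖)
B(Y, X) = X + Y
√(H(-417) + B(-1736, 1/(190 - 1*241))) = √(⅖ + (1/(190 - 1*241) - 1736)) = √(⅖ + (1/(190 - 241) - 1736)) = √(⅖ + (1/(-51) - 1736)) = √(⅖ + (-1/51 - 1736)) = √(⅖ - 88537/51) = √(-442583/255) = I*√112858665/255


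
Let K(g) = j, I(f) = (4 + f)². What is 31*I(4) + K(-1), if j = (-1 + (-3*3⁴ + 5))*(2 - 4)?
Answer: 2462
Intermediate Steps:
j = 478 (j = (-1 + (-3*81 + 5))*(-2) = (-1 + (-243 + 5))*(-2) = (-1 - 238)*(-2) = -239*(-2) = 478)
K(g) = 478
31*I(4) + K(-1) = 31*(4 + 4)² + 478 = 31*8² + 478 = 31*64 + 478 = 1984 + 478 = 2462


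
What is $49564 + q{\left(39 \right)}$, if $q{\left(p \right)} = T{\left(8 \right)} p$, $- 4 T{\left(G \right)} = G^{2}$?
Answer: $48940$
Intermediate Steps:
$T{\left(G \right)} = - \frac{G^{2}}{4}$
$q{\left(p \right)} = - 16 p$ ($q{\left(p \right)} = - \frac{8^{2}}{4} p = \left(- \frac{1}{4}\right) 64 p = - 16 p$)
$49564 + q{\left(39 \right)} = 49564 - 624 = 48940$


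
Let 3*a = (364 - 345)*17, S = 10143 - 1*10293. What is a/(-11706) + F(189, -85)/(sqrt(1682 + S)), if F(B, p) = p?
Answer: -323/35118 - 85*sqrt(383)/766 ≈ -2.1808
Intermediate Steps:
S = -150 (S = 10143 - 10293 = -150)
a = 323/3 (a = ((364 - 345)*17)/3 = (19*17)/3 = (1/3)*323 = 323/3 ≈ 107.67)
a/(-11706) + F(189, -85)/(sqrt(1682 + S)) = (323/3)/(-11706) - 85/sqrt(1682 - 150) = (323/3)*(-1/11706) - 85*sqrt(383)/766 = -323/35118 - 85*sqrt(383)/766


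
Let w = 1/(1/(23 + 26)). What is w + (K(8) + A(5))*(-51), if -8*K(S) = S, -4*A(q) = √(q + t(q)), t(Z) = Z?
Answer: 100 + 51*√10/4 ≈ 140.32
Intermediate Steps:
A(q) = -√2*√q/4 (A(q) = -√(q + q)/4 = -√2*√q/4)
K(S) = -S/8
w = 49 (w = 1/(1/49) = 49)
w + (K(8) + A(5))*(-51) = 49 + (-⅛*8 - √2*√5/4)*(-51) = 49 + (-1 - √10/4)*(-51) = 49 + (51 + 51*√10/4) = 100 + 51*√10/4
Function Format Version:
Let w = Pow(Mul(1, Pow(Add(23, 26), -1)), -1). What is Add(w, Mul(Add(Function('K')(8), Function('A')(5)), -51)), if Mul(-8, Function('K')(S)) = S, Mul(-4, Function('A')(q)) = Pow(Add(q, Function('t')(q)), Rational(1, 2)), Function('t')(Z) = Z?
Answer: Add(100, Mul(Rational(51, 4), Pow(10, Rational(1, 2)))) ≈ 140.32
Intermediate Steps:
Function('A')(q) = Mul(Rational(-1, 4), Pow(2, Rational(1, 2)), Pow(q, Rational(1, 2))) (Function('A')(q) = Mul(Rational(-1, 4), Pow(Add(q, q), Rational(1, 2))) = Mul(Rational(-1, 4), Pow(Mul(2, q), Rational(1, 2))) = Mul(Rational(-1, 4), Mul(Pow(2, Rational(1, 2)), Pow(q, Rational(1, 2)))) = Mul(Rational(-1, 4), Pow(2, Rational(1, 2)), Pow(q, Rational(1, 2))))
Function('K')(S) = Mul(Rational(-1, 8), S)
w = 49 (w = Pow(Mul(1, Pow(49, -1)), -1) = Pow(Mul(1, Rational(1, 49)), -1) = Pow(Rational(1, 49), -1) = 49)
Add(w, Mul(Add(Function('K')(8), Function('A')(5)), -51)) = Add(49, Mul(Add(Mul(Rational(-1, 8), 8), Mul(Rational(-1, 4), Pow(2, Rational(1, 2)), Pow(5, Rational(1, 2)))), -51)) = Add(49, Mul(Add(-1, Mul(Rational(-1, 4), Pow(10, Rational(1, 2)))), -51)) = Add(49, Add(51, Mul(Rational(51, 4), Pow(10, Rational(1, 2))))) = Add(100, Mul(Rational(51, 4), Pow(10, Rational(1, 2))))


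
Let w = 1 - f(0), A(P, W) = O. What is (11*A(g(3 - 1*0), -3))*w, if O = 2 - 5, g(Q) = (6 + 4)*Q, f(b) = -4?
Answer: -165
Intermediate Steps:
g(Q) = 10*Q
O = -3
A(P, W) = -3
w = 5 (w = 1 - 1*(-4) = 1 + 4 = 5)
(11*A(g(3 - 1*0), -3))*w = (11*(-3))*5 = -33*5 = -165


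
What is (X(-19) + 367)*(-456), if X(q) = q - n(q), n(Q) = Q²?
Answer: 5928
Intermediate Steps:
X(q) = q - q²
(X(-19) + 367)*(-456) = (-19*(1 - 1*(-19)) + 367)*(-456) = (-19*(1 + 19) + 367)*(-456) = (-19*20 + 367)*(-456) = (-380 + 367)*(-456) = -13*(-456) = 5928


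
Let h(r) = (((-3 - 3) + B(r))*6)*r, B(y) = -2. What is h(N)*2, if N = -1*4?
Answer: 384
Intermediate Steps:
N = -4
h(r) = -48*r (h(r) = (((-3 - 3) - 2)*6)*r = ((-6 - 2)*6)*r = (-8*6)*r = -48*r)
h(N)*2 = -48*(-4)*2 = 192*2 = 384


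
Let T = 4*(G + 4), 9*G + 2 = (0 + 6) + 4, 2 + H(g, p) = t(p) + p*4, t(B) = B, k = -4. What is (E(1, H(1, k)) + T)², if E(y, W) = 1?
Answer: 34225/81 ≈ 422.53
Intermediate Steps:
H(g, p) = -2 + 5*p (H(g, p) = -2 + (p + p*4) = -2 + (p + 4*p) = -2 + 5*p)
G = 8/9 (G = -2/9 + ((0 + 6) + 4)/9 = -2/9 + (6 + 4)/9 = -2/9 + (⅑)*10 = -2/9 + 10/9 = 8/9 ≈ 0.88889)
T = 176/9 (T = 4*(8/9 + 4) = 4*(44/9) = 176/9 ≈ 19.556)
(E(1, H(1, k)) + T)² = (1 + 176/9)² = (185/9)² = 34225/81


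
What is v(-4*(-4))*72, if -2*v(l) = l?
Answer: -576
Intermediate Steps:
v(l) = -l/2
v(-4*(-4))*72 = -(-2)*(-4)*72 = -1/2*16*72 = -8*72 = -576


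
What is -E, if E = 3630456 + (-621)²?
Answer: -4016097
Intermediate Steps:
E = 4016097 (E = 3630456 + 385641 = 4016097)
-E = -1*4016097 = -4016097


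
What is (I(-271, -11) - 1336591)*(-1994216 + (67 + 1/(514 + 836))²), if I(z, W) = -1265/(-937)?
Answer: 2270746730583677434349/853841250 ≈ 2.6594e+12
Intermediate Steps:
I(z, W) = 1265/937 (I(z, W) = -1265*(-1/937) = 1265/937)
(I(-271, -11) - 1336591)*(-1994216 + (67 + 1/(514 + 836))²) = (1265/937 - 1336591)*(-1994216 + (67 + 1/(514 + 836))²) = -1252384502*(-1994216 + (67 + 1/1350)²)/937 = -1252384502*(-1994216 + (90451/1350)²)/937 = -1252384502*(-1994216 + 8181383401/1822500)/937 = -1252384502/937*(-3626277276599/1822500) = 2270746730583677434349/853841250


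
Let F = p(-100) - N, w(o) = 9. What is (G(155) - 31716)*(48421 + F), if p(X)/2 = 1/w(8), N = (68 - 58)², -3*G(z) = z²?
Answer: -51827265143/27 ≈ -1.9195e+9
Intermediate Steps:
G(z) = -z²/3
N = 100 (N = 10² = 100)
p(X) = 2/9
F = -898/9 (F = 2/9 - 1*100 = 2/9 - 100 = -898/9 ≈ -99.778)
(G(155) - 31716)*(48421 + F) = (-⅓*155² - 31716)*(48421 - 898/9) = (-⅓*24025 - 31716)*(434891/9) = (-24025/3 - 31716)*(434891/9) = -119173/3*434891/9 = -51827265143/27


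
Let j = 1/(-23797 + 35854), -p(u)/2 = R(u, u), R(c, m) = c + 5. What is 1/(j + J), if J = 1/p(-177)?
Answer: 4147608/12401 ≈ 334.46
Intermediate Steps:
R(c, m) = 5 + c
p(u) = -10 - 2*u (p(u) = -2*(5 + u) = -10 - 2*u)
j = 1/12057 ≈ 8.2939e-5
J = 1/344 (J = 1/(-10 - 2*(-177)) = 1/(-10 + 354) = 1/344 ≈ 0.0029070)
1/(j + J) = 1/(1/12057 + 1/344) = 1/(12401/4147608) = 4147608/12401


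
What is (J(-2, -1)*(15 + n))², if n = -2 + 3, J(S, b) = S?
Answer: 1024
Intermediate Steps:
n = 1
(J(-2, -1)*(15 + n))² = (-2*(15 + 1))² = (-2*16)² = (-32)² = 1024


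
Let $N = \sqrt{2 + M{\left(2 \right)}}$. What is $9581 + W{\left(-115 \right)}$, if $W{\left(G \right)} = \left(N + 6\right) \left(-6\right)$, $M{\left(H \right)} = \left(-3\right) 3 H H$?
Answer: $9545 - 6 i \sqrt{34} \approx 9545.0 - 34.986 i$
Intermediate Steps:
$M{\left(H \right)} = - 9 H^{2}$ ($M{\left(H \right)} = - 9 H H = - 9 H^{2}$)
$N = i \sqrt{34}$ ($N = \sqrt{2 - 9 \cdot 2^{2}} = \sqrt{2 - 36} = \sqrt{-34} = i \sqrt{34} \approx 5.8309 i$)
$W{\left(G \right)} = -36 - 6 i \sqrt{34}$ ($W{\left(G \right)} = \left(i \sqrt{34} + 6\right) \left(-6\right) = \left(6 + i \sqrt{34}\right) \left(-6\right) = -36 - 6 i \sqrt{34}$)
$9581 + W{\left(-115 \right)} = 9581 - \left(36 + 6 i \sqrt{34}\right) = 9545 - 6 i \sqrt{34}$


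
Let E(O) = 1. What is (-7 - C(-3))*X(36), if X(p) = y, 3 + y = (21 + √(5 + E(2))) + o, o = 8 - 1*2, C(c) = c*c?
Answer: -384 - 16*√6 ≈ -423.19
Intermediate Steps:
C(c) = c²
o = 6 (o = 8 - 2 = 6)
y = 24 + √6 (y = -3 + ((21 + √(5 + 1)) + 6) = -3 + ((21 + √6) + 6) = -3 + (27 + √6) = 24 + √6 ≈ 26.449)
X(p) = 24 + √6
(-7 - C(-3))*X(36) = (-7 - 1*(-3)²)*(24 + √6) = (-7 - 1*9)*(24 + √6) = (-7 - 9)*(24 + √6) = -16*(24 + √6) = -384 - 16*√6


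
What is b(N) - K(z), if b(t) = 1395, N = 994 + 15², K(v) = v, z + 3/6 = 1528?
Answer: -265/2 ≈ -132.50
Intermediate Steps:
z = 3055/2 (z = -½ + 1528 = 3055/2 ≈ 1527.5)
N = 1219 (N = 994 + 225 = 1219)
b(N) - K(z) = 1395 - 1*3055/2 = 1395 - 3055/2 = -265/2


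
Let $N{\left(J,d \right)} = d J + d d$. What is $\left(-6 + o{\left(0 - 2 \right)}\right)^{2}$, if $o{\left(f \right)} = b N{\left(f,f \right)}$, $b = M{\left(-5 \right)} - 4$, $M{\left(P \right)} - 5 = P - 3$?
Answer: $3844$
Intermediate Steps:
$M{\left(P \right)} = 2 + P$ ($M{\left(P \right)} = 5 + \left(P - 3\right) = 5 + \left(-3 + P\right) = 2 + P$)
$N{\left(J,d \right)} = d^{2} + J d$ ($N{\left(J,d \right)} = J d + d^{2} = d^{2} + J d$)
$b = -7$ ($b = \left(2 - 5\right) - 4 = -3 - 4 = -7$)
$o{\left(f \right)} = - 14 f^{2}$ ($o{\left(f \right)} = - 7 f \left(f + f\right) = - 7 f 2 f = - 7 \cdot 2 f^{2} = - 14 f^{2}$)
$\left(-6 + o{\left(0 - 2 \right)}\right)^{2} = \left(-6 - 14 \left(0 - 2\right)^{2}\right)^{2} = \left(-6 - 14 \left(-2\right)^{2}\right)^{2} = \left(-6 - 56\right)^{2} = \left(-62\right)^{2} = 3844$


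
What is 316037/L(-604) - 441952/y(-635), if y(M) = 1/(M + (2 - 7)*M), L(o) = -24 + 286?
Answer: -294109900923/262 ≈ -1.1226e+9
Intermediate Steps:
L(o) = 262
y(M) = -1/(4*M) (y(M) = 1/(M - 5*M) = 1/(-4*M) = -1/(4*M))
316037/L(-604) - 441952/y(-635) = 316037/262 - 441952/((-1/4/(-635))) = 316037*(1/262) - 441952/((-1/4*(-1/635))) = 316037/262 - 441952/1/2540 = 316037/262 - 441952*2540 = 316037/262 - 1122558080 = -294109900923/262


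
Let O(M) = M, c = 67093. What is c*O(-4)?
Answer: -268372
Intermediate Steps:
c*O(-4) = 67093*(-4) = -268372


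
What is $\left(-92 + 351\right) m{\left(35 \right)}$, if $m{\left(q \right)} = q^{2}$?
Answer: $317275$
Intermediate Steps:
$\left(-92 + 351\right) m{\left(35 \right)} = \left(-92 + 351\right) 35^{2} = 259 \cdot 1225 = 317275$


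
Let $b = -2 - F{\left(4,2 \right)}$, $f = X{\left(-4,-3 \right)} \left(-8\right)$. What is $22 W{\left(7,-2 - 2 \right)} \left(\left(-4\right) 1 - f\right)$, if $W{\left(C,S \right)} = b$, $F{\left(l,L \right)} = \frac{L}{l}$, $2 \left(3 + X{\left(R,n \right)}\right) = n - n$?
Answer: $1540$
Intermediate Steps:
$X{\left(R,n \right)} = -3$ ($X{\left(R,n \right)} = -3 + \frac{n - n}{2} = -3 + \frac{1}{2} \cdot 0 = -3 + 0 = -3$)
$f = 24$ ($f = \left(-3\right) \left(-8\right) = 24$)
$b = - \frac{5}{2}$ ($b = -2 - \frac{2}{4} = -2 - 2 \cdot \frac{1}{4} = -2 - \frac{1}{2} = - \frac{5}{2} \approx -2.5$)
$W{\left(C,S \right)} = - \frac{5}{2}$
$22 W{\left(7,-2 - 2 \right)} \left(\left(-4\right) 1 - f\right) = 22 \left(- \frac{5}{2}\right) \left(\left(-4\right) 1 - 24\right) = - 55 \left(-4 - 24\right) = \left(-55\right) \left(-28\right) = 1540$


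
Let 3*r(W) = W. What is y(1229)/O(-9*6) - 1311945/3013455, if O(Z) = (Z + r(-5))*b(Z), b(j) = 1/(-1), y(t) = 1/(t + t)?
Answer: -35901734327/82465405942 ≈ -0.43536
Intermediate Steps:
y(t) = 1/(2*t)
r(W) = W/3
b(j) = -1
O(Z) = 5/3 - Z (O(Z) = (Z + (⅓)*(-5))*(-1) = (Z - 5/3)*(-1) = (-5/3 + Z)*(-1) = 5/3 - Z)
y(1229)/O(-9*6) - 1311945/3013455 = ((½)/1229)/(5/3 - (-9)*6) - 1311945/3013455 = ((½)*(1/1229))/(5/3 - 1*(-54)) - 1311945*1/3013455 = 1/(2458*(5/3 + 54)) - 87463/200897 = 1/(2458*(167/3)) - 87463/200897 = (1/2458)*(3/167) - 87463/200897 = 3/410486 - 87463/200897 = -35901734327/82465405942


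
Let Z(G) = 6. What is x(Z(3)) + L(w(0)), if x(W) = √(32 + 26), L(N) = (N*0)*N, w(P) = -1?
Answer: √58 ≈ 7.6158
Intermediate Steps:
L(N) = 0 (L(N) = 0*N = 0)
x(W) = √58
x(Z(3)) + L(w(0)) = √58 + 0 = √58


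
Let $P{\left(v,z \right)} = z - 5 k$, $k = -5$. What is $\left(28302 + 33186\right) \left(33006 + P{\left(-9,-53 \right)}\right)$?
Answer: $2027751264$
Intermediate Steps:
$P{\left(v,z \right)} = 25 + z$ ($P{\left(v,z \right)} = z - -25 = z + 25 = 25 + z$)
$\left(28302 + 33186\right) \left(33006 + P{\left(-9,-53 \right)}\right) = \left(28302 + 33186\right) \left(33006 + \left(25 - 53\right)\right) = 61488 \left(33006 - 28\right) = 61488 \cdot 32978 = 2027751264$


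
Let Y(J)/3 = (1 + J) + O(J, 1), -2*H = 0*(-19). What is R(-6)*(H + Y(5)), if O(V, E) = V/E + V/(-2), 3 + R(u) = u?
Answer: -459/2 ≈ -229.50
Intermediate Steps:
R(u) = -3 + u
O(V, E) = -V/2 + V/E (O(V, E) = V/E + V*(-1/2) = V/E - V/2 = -V/2 + V/E)
H = 0 (H = -0*(-19) = -1/2*0 = 0)
Y(J) = 3 + 9*J/2 (Y(J) = 3*((1 + J) + (-J/2 + J/1)) = 3*((1 + J) + (-J/2 + J*1)) = 3*((1 + J) + (-J/2 + J)) = 3*((1 + J) + J/2) = 3*(1 + 3*J/2) = 3 + 9*J/2)
R(-6)*(H + Y(5)) = (-3 - 6)*(0 + (3 + (9/2)*5)) = -9*(0 + (3 + 45/2)) = -9*(0 + 51/2) = -9*51/2 = -459/2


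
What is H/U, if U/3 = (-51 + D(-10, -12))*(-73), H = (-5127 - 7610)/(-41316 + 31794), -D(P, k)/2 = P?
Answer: 12737/64644858 ≈ 0.00019703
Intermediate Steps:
D(P, k) = -2*P
H = 12737/9522 (H = -12737/(-9522) = -12737*(-1/9522) = 12737/9522 ≈ 1.3376)
U = 6789 (U = 3*((-51 - 2*(-10))*(-73)) = 3*((-51 + 20)*(-73)) = 3*(-31*(-73)) = 3*2263 = 6789)
H/U = (12737/9522)/6789 = (12737/9522)*(1/6789) = 12737/64644858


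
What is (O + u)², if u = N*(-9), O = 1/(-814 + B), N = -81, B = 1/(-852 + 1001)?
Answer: 7817497984891456/14710051225 ≈ 5.3144e+5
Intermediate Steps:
B = 1/149 ≈ 0.0067114
O = -149/121285 (O = 1/(-814 + 1/149) = 1/(-121285/149) = -149/121285 ≈ -0.0012285)
u = 729 (u = -81*(-9) = 729)
(O + u)² = (-149/121285 + 729)² = (88416616/121285)² = 7817497984891456/14710051225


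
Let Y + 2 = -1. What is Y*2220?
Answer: -6660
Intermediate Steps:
Y = -3 (Y = -2 - 1 = -3)
Y*2220 = -3*2220 = -6660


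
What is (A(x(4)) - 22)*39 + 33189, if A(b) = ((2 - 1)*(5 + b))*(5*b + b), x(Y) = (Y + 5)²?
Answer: 1662375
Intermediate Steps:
x(Y) = (5 + Y)²
A(b) = 6*b*(5 + b) (A(b) = (1*(5 + b))*(6*b) = (5 + b)*(6*b) = 6*b*(5 + b))
(A(x(4)) - 22)*39 + 33189 = (6*(5 + 4)²*(5 + (5 + 4)²) - 22)*39 + 33189 = (6*9²*(5 + 9²) - 22)*39 + 33189 = (6*81*(5 + 81) - 22)*39 + 33189 = (6*81*86 - 22)*39 + 33189 = (41796 - 22)*39 + 33189 = 41774*39 + 33189 = 1629186 + 33189 = 1662375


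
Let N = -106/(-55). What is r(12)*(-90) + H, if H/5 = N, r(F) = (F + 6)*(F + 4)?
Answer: -285014/11 ≈ -25910.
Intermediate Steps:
N = 106/55 (N = -106*(-1/55) = 106/55 ≈ 1.9273)
r(F) = (4 + F)*(6 + F) (r(F) = (6 + F)*(4 + F) = (4 + F)*(6 + F))
H = 106/11 (H = 5*(106/55) = 106/11 ≈ 9.6364)
r(12)*(-90) + H = (24 + 12² + 10*12)*(-90) + 106/11 = (24 + 144 + 120)*(-90) + 106/11 = 288*(-90) + 106/11 = -25920 + 106/11 = -285014/11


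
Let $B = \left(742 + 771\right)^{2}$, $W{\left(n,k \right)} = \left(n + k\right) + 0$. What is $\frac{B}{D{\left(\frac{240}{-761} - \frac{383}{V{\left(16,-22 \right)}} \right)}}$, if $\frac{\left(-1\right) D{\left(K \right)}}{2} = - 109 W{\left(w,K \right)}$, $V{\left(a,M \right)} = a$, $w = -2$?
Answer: $- \frac{13936460872}{34842395} \approx -399.99$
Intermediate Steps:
$W{\left(n,k \right)} = k + n$ ($W{\left(n,k \right)} = \left(k + n\right) + 0 = k + n$)
$B = 2289169$ ($B = 1513^{2} = 2289169$)
$D{\left(K \right)} = -436 + 218 K$ ($D{\left(K \right)} = - 2 \left(- 109 \left(K - 2\right)\right) = - 2 \left(- 109 \left(-2 + K\right)\right) = - 2 \left(218 - 109 K\right) = -436 + 218 K$)
$\frac{B}{D{\left(\frac{240}{-761} - \frac{383}{V{\left(16,-22 \right)}} \right)}} = \frac{2289169}{-436 + 218 \left(\frac{240}{-761} - \frac{383}{16}\right)} = \frac{2289169}{-436 + 218 \left(240 \left(- \frac{1}{761}\right) - \frac{383}{16}\right)} = \frac{2289169}{-436 + 218 \left(- \frac{240}{761} - \frac{383}{16}\right)} = \frac{2289169}{-436 + 218 \left(- \frac{295303}{12176}\right)} = \frac{2289169}{-436 - \frac{32188027}{6088}} = \frac{2289169}{- \frac{34842395}{6088}} = 2289169 \left(- \frac{6088}{34842395}\right) = - \frac{13936460872}{34842395}$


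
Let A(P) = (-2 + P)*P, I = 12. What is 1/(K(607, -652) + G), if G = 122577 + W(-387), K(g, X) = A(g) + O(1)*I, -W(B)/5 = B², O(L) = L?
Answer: -1/259021 ≈ -3.8607e-6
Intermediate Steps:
A(P) = P*(-2 + P)
W(B) = -5*B²
K(g, X) = 12 + g*(-2 + g) (K(g, X) = g*(-2 + g) + 1*12 = g*(-2 + g) + 12 = 12 + g*(-2 + g))
G = -626268 (G = 122577 - 5*(-387)² = 122577 - 5*149769 = 122577 - 748845 = -626268)
1/(K(607, -652) + G) = 1/((12 + 607*(-2 + 607)) - 626268) = 1/((12 + 607*605) - 626268) = 1/((12 + 367235) - 626268) = 1/(367247 - 626268) = 1/(-259021) = -1/259021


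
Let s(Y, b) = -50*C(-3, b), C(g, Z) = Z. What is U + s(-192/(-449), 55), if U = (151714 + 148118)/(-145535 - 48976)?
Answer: -178401694/64837 ≈ -2751.5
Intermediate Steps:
U = -99944/64837 (U = 299832/(-194511) = 299832*(-1/194511) = -99944/64837 ≈ -1.5415)
s(Y, b) = -50*b
U + s(-192/(-449), 55) = -99944/64837 - 50*55 = -99944/64837 - 2750 = -178401694/64837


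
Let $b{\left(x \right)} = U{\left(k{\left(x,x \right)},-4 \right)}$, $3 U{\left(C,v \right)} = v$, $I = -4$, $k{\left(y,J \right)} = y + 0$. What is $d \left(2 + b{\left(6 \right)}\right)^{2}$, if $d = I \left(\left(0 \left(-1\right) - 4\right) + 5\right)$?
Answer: $- \frac{16}{9} \approx -1.7778$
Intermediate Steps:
$k{\left(y,J \right)} = y$
$U{\left(C,v \right)} = \frac{v}{3}$
$b{\left(x \right)} = - \frac{4}{3}$ ($b{\left(x \right)} = \frac{1}{3} \left(-4\right) = - \frac{4}{3}$)
$d = -4$ ($d = - 4 \left(\left(0 \left(-1\right) - 4\right) + 5\right) = - 4 \left(\left(0 - 4\right) + 5\right) = - 4 \left(-4 + 5\right) = \left(-4\right) 1 = -4$)
$d \left(2 + b{\left(6 \right)}\right)^{2} = - 4 \left(2 - \frac{4}{3}\right)^{2} = - 4 \left(\frac{2}{3}\right)^{2} = \left(-4\right) \frac{4}{9} = - \frac{16}{9}$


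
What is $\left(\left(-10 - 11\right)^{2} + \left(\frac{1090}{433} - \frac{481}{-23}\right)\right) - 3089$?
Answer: $- \frac{26138089}{9959} \approx -2624.6$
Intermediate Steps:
$\left(\left(-10 - 11\right)^{2} + \left(\frac{1090}{433} - \frac{481}{-23}\right)\right) - 3089 = \left(\left(-21\right)^{2} + \left(1090 \cdot \frac{1}{433} - - \frac{481}{23}\right)\right) - 3089 = \left(441 + \left(\frac{1090}{433} + \frac{481}{23}\right)\right) - 3089 = \left(441 + \frac{233343}{9959}\right) - 3089 = \frac{4625262}{9959} - 3089 = - \frac{26138089}{9959}$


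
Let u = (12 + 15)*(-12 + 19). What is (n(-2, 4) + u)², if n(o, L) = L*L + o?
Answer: 41209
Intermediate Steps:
n(o, L) = o + L² (n(o, L) = L² + o = o + L²)
u = 189 (u = 27*7 = 189)
(n(-2, 4) + u)² = ((-2 + 4²) + 189)² = ((-2 + 16) + 189)² = (14 + 189)² = 203² = 41209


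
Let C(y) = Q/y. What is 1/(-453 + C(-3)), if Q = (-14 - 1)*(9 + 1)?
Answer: -1/403 ≈ -0.0024814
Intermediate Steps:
Q = -150 (Q = -15*10 = -150)
C(y) = -150/y
1/(-453 + C(-3)) = 1/(-453 - 150/(-3)) = 1/(-453 - 150*(-⅓)) = 1/(-453 + 50) = 1/(-403) = -1/403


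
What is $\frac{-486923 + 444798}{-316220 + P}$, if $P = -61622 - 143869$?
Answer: $\frac{42125}{521711} \approx 0.080744$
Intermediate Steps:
$P = -205491$ ($P = -61622 - 143869 = -205491$)
$\frac{-486923 + 444798}{-316220 + P} = \frac{-486923 + 444798}{-316220 - 205491} = - \frac{42125}{-521711} = \left(-42125\right) \left(- \frac{1}{521711}\right) = \frac{42125}{521711}$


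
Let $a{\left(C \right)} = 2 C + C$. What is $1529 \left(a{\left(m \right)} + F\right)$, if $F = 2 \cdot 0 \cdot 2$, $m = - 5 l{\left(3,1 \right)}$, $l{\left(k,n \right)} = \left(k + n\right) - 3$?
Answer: $-22935$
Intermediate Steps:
$l{\left(k,n \right)} = -3 + k + n$
$m = -5$ ($m = - 5 \left(-3 + 3 + 1\right) = \left(-5\right) 1 = -5$)
$F = 0$ ($F = 0 \cdot 2 = 0$)
$a{\left(C \right)} = 3 C$
$1529 \left(a{\left(m \right)} + F\right) = 1529 \left(3 \left(-5\right) + 0\right) = 1529 \left(-15 + 0\right) = 1529 \left(-15\right) = -22935$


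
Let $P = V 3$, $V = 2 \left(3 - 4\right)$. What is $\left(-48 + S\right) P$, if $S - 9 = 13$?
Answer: $156$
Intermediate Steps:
$S = 22$ ($S = 9 + 13 = 22$)
$V = -2$ ($V = 2 \left(-1\right) = -2$)
$P = -6$ ($P = \left(-2\right) 3 = -6$)
$\left(-48 + S\right) P = \left(-48 + 22\right) \left(-6\right) = \left(-26\right) \left(-6\right) = 156$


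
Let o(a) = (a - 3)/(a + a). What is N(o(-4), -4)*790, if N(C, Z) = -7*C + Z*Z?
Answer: 31205/4 ≈ 7801.3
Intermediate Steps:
o(a) = (-3 + a)/(2*a) (o(a) = (-3 + a)/((2*a)) = (-3 + a)*(1/(2*a)) = (-3 + a)/(2*a))
N(C, Z) = Z² - 7*C (N(C, Z) = -7*C + Z² = Z² - 7*C)
N(o(-4), -4)*790 = ((-4)² - 7*(-3 - 4)/(2*(-4)))*790 = (16 - 7*(-1)*(-7)/(2*4))*790 = (16 - 7*7/8)*790 = (16 - 49/8)*790 = (79/8)*790 = 31205/4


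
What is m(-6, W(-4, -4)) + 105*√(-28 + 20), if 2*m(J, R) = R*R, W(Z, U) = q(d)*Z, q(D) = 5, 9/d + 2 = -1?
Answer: 200 + 210*I*√2 ≈ 200.0 + 296.98*I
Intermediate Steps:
d = -3 (d = 9/(-2 - 1) = 9/(-3) = 9*(-⅓) = -3)
W(Z, U) = 5*Z
m(J, R) = R²/2 (m(J, R) = (R*R)/2 = R²/2)
m(-6, W(-4, -4)) + 105*√(-28 + 20) = (5*(-4))²/2 + 105*√(-28 + 20) = (½)*(-20)² + 105*√(-8) = (½)*400 + 105*(2*I*√2) = 200 + 210*I*√2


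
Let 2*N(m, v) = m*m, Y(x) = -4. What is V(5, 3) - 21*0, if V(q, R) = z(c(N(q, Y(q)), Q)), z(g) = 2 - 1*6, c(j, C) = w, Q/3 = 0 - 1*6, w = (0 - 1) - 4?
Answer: -4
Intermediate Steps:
N(m, v) = m²/2 (N(m, v) = (m*m)/2 = m²/2)
w = -5 (w = -1 - 4 = -5)
Q = -18 (Q = 3*(0 - 1*6) = 3*(0 - 6) = 3*(-6) = -18)
c(j, C) = -5
z(g) = -4 (z(g) = 2 - 6 = -4)
V(q, R) = -4
V(5, 3) - 21*0 = -4 - 21*0 = -4 + 0 = -4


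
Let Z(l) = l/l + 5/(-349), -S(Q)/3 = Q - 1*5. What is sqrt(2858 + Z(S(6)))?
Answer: sqrt(348227314)/349 ≈ 53.469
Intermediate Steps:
S(Q) = 15 - 3*Q (S(Q) = -3*(Q - 1*5) = -3*(Q - 5) = -3*(-5 + Q) = 15 - 3*Q)
Z(l) = 344/349 (Z(l) = 1 + 5*(-1/349) = 1 - 5/349 = 344/349)
sqrt(2858 + Z(S(6))) = sqrt(2858 + 344/349) = sqrt(997786/349) = sqrt(348227314)/349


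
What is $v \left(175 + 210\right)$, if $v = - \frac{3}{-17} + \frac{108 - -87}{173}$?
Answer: $\frac{1476090}{2941} \approx 501.9$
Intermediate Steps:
$v = \frac{3834}{2941}$ ($v = \left(-3\right) \left(- \frac{1}{17}\right) + \left(108 + 87\right) \frac{1}{173} = \frac{3}{17} + 195 \cdot \frac{1}{173} = \frac{3}{17} + \frac{195}{173} = \frac{3834}{2941} \approx 1.3036$)
$v \left(175 + 210\right) = \frac{3834 \left(175 + 210\right)}{2941} = \frac{3834}{2941} \cdot 385 = \frac{1476090}{2941}$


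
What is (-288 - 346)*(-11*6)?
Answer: 41844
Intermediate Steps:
(-288 - 346)*(-11*6) = -634*(-66) = 41844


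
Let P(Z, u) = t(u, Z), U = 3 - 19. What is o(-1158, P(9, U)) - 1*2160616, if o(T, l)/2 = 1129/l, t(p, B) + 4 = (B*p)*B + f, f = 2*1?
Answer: -1402240913/649 ≈ -2.1606e+6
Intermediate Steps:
U = -16
f = 2
t(p, B) = -2 + p*B² (t(p, B) = -4 + ((B*p)*B + 2) = -4 + (p*B² + 2) = -4 + (2 + p*B²) = -2 + p*B²)
P(Z, u) = -2 + u*Z²
o(T, l) = 2258/l (o(T, l) = 2*(1129/l) = 2258/l)
o(-1158, P(9, U)) - 1*2160616 = 2258/(-2 - 16*9²) - 1*2160616 = 2258/(-2 - 16*81) - 2160616 = 2258/(-2 - 1296) - 2160616 = 2258/(-1298) - 2160616 = 2258*(-1/1298) - 2160616 = -1129/649 - 2160616 = -1402240913/649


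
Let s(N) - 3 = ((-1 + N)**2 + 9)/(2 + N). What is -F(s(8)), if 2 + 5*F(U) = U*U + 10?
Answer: -2136/125 ≈ -17.088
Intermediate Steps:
s(N) = 3 + (9 + (-1 + N)**2)/(2 + N) (s(N) = 3 + ((-1 + N)**2 + 9)/(2 + N) = 3 + (9 + (-1 + N)**2)/(2 + N))
F(U) = 8/5 + U**2/5 (F(U) = -2/5 + (U*U + 10)/5 = -2/5 + (U**2 + 10)/5 = -2/5 + (10 + U**2)/5 = -2/5 + (2 + U**2/5) = 8/5 + U**2/5)
-F(s(8)) = -(8/5 + ((16 + 8 + 8**2)/(2 + 8))**2/5) = -(8/5 + ((16 + 8 + 64)/10)**2/5) = -(8/5 + ((1/10)*88)**2/5) = -(8/5 + (44/5)**2/5) = -(8/5 + (1/5)*(1936/25)) = -(8/5 + 1936/125) = -1*2136/125 = -2136/125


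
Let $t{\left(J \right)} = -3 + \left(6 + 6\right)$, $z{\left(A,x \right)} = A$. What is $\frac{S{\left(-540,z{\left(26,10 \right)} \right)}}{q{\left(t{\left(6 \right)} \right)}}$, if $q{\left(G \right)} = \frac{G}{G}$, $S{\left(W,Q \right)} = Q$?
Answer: $26$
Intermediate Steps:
$t{\left(J \right)} = 9$ ($t{\left(J \right)} = -3 + 12 = 9$)
$q{\left(G \right)} = 1$
$\frac{S{\left(-540,z{\left(26,10 \right)} \right)}}{q{\left(t{\left(6 \right)} \right)}} = \frac{26}{1} = 26 \cdot 1 = 26$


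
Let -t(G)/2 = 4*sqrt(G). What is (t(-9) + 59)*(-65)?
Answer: -3835 + 1560*I ≈ -3835.0 + 1560.0*I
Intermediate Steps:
t(G) = -8*sqrt(G)
(t(-9) + 59)*(-65) = (-24*I + 59)*(-65) = (59 - 24*I)*(-65) = -3835 + 1560*I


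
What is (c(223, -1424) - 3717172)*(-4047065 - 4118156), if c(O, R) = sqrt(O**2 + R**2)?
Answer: 30351530875012 - 8165221*sqrt(2077505) ≈ 3.0340e+13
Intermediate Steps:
(c(223, -1424) - 3717172)*(-4047065 - 4118156) = (sqrt(223**2 + (-1424)**2) - 3717172)*(-4047065 - 4118156) = (sqrt(49729 + 2027776) - 3717172)*(-8165221) = (sqrt(2077505) - 3717172)*(-8165221) = (-3717172 + sqrt(2077505))*(-8165221) = 30351530875012 - 8165221*sqrt(2077505)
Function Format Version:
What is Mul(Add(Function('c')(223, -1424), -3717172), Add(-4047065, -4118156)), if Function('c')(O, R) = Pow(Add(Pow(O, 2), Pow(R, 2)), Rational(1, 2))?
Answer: Add(30351530875012, Mul(-8165221, Pow(2077505, Rational(1, 2)))) ≈ 3.0340e+13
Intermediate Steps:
Mul(Add(Function('c')(223, -1424), -3717172), Add(-4047065, -4118156)) = Mul(Add(Pow(Add(Pow(223, 2), Pow(-1424, 2)), Rational(1, 2)), -3717172), Add(-4047065, -4118156)) = Mul(Add(Pow(Add(49729, 2027776), Rational(1, 2)), -3717172), -8165221) = Mul(Add(Pow(2077505, Rational(1, 2)), -3717172), -8165221) = Mul(Add(-3717172, Pow(2077505, Rational(1, 2))), -8165221) = Add(30351530875012, Mul(-8165221, Pow(2077505, Rational(1, 2))))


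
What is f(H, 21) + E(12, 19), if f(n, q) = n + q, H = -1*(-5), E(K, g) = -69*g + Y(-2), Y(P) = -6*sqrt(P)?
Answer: -1285 - 6*I*sqrt(2) ≈ -1285.0 - 8.4853*I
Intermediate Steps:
E(K, g) = -69*g - 6*I*sqrt(2)
H = 5
f(H, 21) + E(12, 19) = (5 + 21) + (-69*19 - 6*I*sqrt(2)) = 26 + (-1311 - 6*I*sqrt(2)) = -1285 - 6*I*sqrt(2)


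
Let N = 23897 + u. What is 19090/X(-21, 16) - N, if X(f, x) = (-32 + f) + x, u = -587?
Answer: -881560/37 ≈ -23826.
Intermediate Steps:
X(f, x) = -32 + f + x
N = 23310 (N = 23897 - 587 = 23310)
19090/X(-21, 16) - N = 19090/(-32 - 21 + 16) - 1*23310 = 19090/(-37) - 23310 = 19090*(-1/37) - 23310 = -19090/37 - 23310 = -881560/37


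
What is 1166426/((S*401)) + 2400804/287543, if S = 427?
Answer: 746480097826/49235125261 ≈ 15.162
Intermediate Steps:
1166426/((S*401)) + 2400804/287543 = 1166426/((427*401)) + 2400804/287543 = 1166426/171227 + 2400804*(1/287543) = 1166426*(1/171227) + 2400804/287543 = 1166426/171227 + 2400804/287543 = 746480097826/49235125261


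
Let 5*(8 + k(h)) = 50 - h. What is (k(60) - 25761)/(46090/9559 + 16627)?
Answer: -22394999/14453053 ≈ -1.5495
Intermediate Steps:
k(h) = 2 - h/5 (k(h) = -8 + (50 - h)/5 = -8 + (10 - h/5) = 2 - h/5)
(k(60) - 25761)/(46090/9559 + 16627) = ((2 - 1/5*60) - 25761)/(46090/9559 + 16627) = ((2 - 12) - 25761)/(46090*(1/9559) + 16627) = (-10 - 25761)/(4190/869 + 16627) = -25771/14453053/869 = -25771*869/14453053 = -22394999/14453053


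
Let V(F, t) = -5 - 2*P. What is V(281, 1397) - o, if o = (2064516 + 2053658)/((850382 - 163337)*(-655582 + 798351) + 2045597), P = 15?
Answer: -1716590590122/49045386601 ≈ -35.000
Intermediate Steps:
V(F, t) = -35 (V(F, t) = -5 - 2*15 = -5 - 30 = -35)
o = 2059087/49045386601 (o = 4118174/(687045*142769 + 2045597) = 4118174/(98088727605 + 2045597) = 4118174/98090773202 = 4118174*(1/98090773202) = 2059087/49045386601 ≈ 4.1983e-5)
V(281, 1397) - o = -35 - 1*2059087/49045386601 = -35 - 2059087/49045386601 = -1716590590122/49045386601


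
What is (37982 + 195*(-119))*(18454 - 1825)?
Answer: 245726733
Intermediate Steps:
(37982 + 195*(-119))*(18454 - 1825) = (37982 - 23205)*16629 = 14777*16629 = 245726733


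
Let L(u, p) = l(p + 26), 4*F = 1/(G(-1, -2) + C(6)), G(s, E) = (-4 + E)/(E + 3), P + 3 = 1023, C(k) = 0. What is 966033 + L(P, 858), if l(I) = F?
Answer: 23184791/24 ≈ 9.6603e+5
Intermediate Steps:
P = 1020 (P = -3 + 1023 = 1020)
G(s, E) = (-4 + E)/(3 + E)
F = -1/24 (F = 1/(4*((-4 - 2)/(3 - 2) + 0)) = 1/(4*(-6/1 + 0)) = 1/(4*(1*(-6) + 0)) = 1/(4*(-6 + 0)) = (1/4)/(-6) = (1/4)*(-1/6) = -1/24 ≈ -0.041667)
l(I) = -1/24
L(u, p) = -1/24
966033 + L(P, 858) = 966033 - 1/24 = 23184791/24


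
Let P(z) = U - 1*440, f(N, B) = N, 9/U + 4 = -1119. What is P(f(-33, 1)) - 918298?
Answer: -1031742783/1123 ≈ -9.1874e+5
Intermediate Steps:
U = -9/1123 (U = 9/(-4 - 1119) = 9/(-1123) = 9*(-1/1123) = -9/1123 ≈ -0.0080142)
P(z) = -494129/1123 (P(z) = -9/1123 - 1*440 = -9/1123 - 440 = -494129/1123)
P(f(-33, 1)) - 918298 = -494129/1123 - 918298 = -1031742783/1123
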